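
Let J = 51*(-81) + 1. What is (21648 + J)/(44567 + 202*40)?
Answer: 17518/52647 ≈ 0.33274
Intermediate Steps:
J = -4130 (J = -4131 + 1 = -4130)
(21648 + J)/(44567 + 202*40) = (21648 - 4130)/(44567 + 202*40) = 17518/(44567 + 8080) = 17518/52647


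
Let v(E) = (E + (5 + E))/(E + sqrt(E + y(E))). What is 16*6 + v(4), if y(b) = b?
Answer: 205/2 - 13*sqrt(2)/4 ≈ 97.904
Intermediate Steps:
v(E) = (5 + 2*E)/(E + sqrt(2)*sqrt(E)) (v(E) = (E + (5 + E))/(E + sqrt(E + E)) = (5 + 2*E)/(E + sqrt(2*E)) = (5 + 2*E)/(E + sqrt(2)*sqrt(E)))
16*6 + v(4) = 16*6 + (5 + 2*4)/(4 + sqrt(2)*sqrt(4)) = 96 + (5 + 8)/(4 + sqrt(2)*2) = 96 + 13/(4 + 2*sqrt(2))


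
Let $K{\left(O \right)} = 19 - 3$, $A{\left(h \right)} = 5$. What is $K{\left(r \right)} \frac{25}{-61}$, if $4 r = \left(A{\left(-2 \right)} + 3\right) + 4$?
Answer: $- \frac{400}{61} \approx -6.5574$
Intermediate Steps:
$r = 3$ ($r = \frac{\left(5 + 3\right) + 4}{4} = \frac{8 + 4}{4} = \frac{1}{4} \cdot 12 = 3$)
$K{\left(O \right)} = 16$ ($K{\left(O \right)} = 19 - 3 = 16$)
$K{\left(r \right)} \frac{25}{-61} = 16 \frac{25}{-61} = 16 \cdot 25 \left(- \frac{1}{61}\right) = 16 \left(- \frac{25}{61}\right) = - \frac{400}{61}$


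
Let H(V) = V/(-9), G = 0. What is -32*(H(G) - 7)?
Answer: 224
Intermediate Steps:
H(V) = -V/9 (H(V) = V*(-1/9) = -V/9)
-32*(H(G) - 7) = -32*(-1/9*0 - 7) = -32*(0 - 7) = -32*(-7) = 224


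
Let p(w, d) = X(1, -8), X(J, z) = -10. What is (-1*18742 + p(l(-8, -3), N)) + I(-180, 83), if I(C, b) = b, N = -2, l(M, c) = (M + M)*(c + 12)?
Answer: -18669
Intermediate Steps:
l(M, c) = 2*M*(12 + c) (l(M, c) = (2*M)*(12 + c) = 2*M*(12 + c))
p(w, d) = -10
(-1*18742 + p(l(-8, -3), N)) + I(-180, 83) = (-1*18742 - 10) + 83 = (-18742 - 10) + 83 = -18752 + 83 = -18669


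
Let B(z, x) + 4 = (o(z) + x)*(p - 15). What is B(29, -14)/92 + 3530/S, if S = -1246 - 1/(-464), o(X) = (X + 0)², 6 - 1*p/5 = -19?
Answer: 26220333749/26594578 ≈ 985.93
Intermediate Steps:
p = 125 (p = 30 - 5*(-19) = 30 + 95 = 125)
o(X) = X²
B(z, x) = -4 + 110*x + 110*z² (B(z, x) = -4 + (z² + x)*(125 - 15) = -4 + (x + z²)*110 = -4 + (110*x + 110*z²) = -4 + 110*x + 110*z²)
S = -578143/464 (S = -1246 - 1*(-1/464) = -1246 + 1/464 = -578143/464 ≈ -1246.0)
B(29, -14)/92 + 3530/S = (-4 + 110*(-14) + 110*29²)/92 + 3530/(-578143/464) = (-4 - 1540 + 110*841)*(1/92) + 3530*(-464/578143) = (-4 - 1540 + 92510)*(1/92) - 1637920/578143 = 90966*(1/92) - 1637920/578143 = 45483/46 - 1637920/578143 = 26220333749/26594578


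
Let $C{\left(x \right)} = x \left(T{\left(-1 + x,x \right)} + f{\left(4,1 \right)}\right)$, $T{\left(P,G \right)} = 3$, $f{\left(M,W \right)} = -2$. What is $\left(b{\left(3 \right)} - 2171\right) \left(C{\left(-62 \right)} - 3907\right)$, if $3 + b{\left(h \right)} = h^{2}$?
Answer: $8592885$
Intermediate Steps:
$b{\left(h \right)} = -3 + h^{2}$
$C{\left(x \right)} = x$ ($C{\left(x \right)} = x \left(3 - 2\right) = x 1 = x$)
$\left(b{\left(3 \right)} - 2171\right) \left(C{\left(-62 \right)} - 3907\right) = \left(\left(-3 + 3^{2}\right) - 2171\right) \left(-62 - 3907\right) = \left(\left(-3 + 9\right) - 2171\right) \left(-3969\right) = \left(6 - 2171\right) \left(-3969\right) = \left(-2165\right) \left(-3969\right) = 8592885$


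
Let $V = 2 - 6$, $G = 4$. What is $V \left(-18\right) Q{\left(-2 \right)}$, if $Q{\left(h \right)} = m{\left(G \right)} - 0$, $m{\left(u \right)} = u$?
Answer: $288$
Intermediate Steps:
$V = -4$ ($V = 2 - 6 = -4$)
$Q{\left(h \right)} = 4$ ($Q{\left(h \right)} = 4 - 0 = 4 + 0 = 4$)
$V \left(-18\right) Q{\left(-2 \right)} = \left(-4\right) \left(-18\right) 4 = 72 \cdot 4 = 288$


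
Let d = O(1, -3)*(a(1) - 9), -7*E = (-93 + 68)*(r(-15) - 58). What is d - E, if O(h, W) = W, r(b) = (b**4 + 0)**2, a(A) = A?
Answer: -64072264007/7 ≈ -9.1532e+9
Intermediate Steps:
r(b) = b**8 (r(b) = (b**4)**2 = b**8)
E = 64072264175/7 (E = -(-93 + 68)*((-15)**8 - 58)/7 = -(-25)*(2562890625 - 58)/7 = -(-25)*2562890567/7 = -1/7*(-64072264175) = 64072264175/7 ≈ 9.1532e+9)
d = 24 (d = -3*(1 - 9) = -3*(-8) = 24)
d - E = 24 - 1*64072264175/7 = 24 - 64072264175/7 = -64072264007/7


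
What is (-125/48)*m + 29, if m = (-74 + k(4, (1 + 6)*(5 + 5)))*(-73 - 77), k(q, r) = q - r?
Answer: -109317/2 ≈ -54659.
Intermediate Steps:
m = 21000 (m = (-74 + (4 - (1 + 6)*(5 + 5)))*(-73 - 77) = (-74 + (4 - 7*10))*(-150) = (-74 + (4 - 1*70))*(-150) = (-74 + (4 - 70))*(-150) = (-74 - 66)*(-150) = -140*(-150) = 21000)
(-125/48)*m + 29 = -125/48*21000 + 29 = -109375/2 + 29 = -109317/2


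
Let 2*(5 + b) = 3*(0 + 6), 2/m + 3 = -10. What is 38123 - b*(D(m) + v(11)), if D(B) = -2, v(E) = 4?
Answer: 38115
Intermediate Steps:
m = -2/13 (m = 2/(-3 - 10) = 2/(-13) = 2*(-1/13) = -2/13 ≈ -0.15385)
b = 4 (b = -5 + (3*(0 + 6))/2 = -5 + (3*6)/2 = -5 + (½)*18 = -5 + 9 = 4)
38123 - b*(D(m) + v(11)) = 38123 - 4*(-2 + 4) = 38123 - 4*2 = 38123 - 1*8 = 38123 - 8 = 38115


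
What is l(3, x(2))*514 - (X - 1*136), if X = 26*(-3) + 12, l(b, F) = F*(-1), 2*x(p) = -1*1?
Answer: 459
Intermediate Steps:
x(p) = -1/2 (x(p) = (-1*1)/2 = (1/2)*(-1) = -1/2)
l(b, F) = -F
X = -66 (X = -78 + 12 = -66)
l(3, x(2))*514 - (X - 1*136) = -1*(-1/2)*514 - (-66 - 1*136) = (1/2)*514 - (-66 - 136) = 257 - 1*(-202) = 257 + 202 = 459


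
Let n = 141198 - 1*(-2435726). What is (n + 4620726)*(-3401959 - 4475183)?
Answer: -56696911116300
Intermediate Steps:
n = 2576924 (n = 141198 + 2435726 = 2576924)
(n + 4620726)*(-3401959 - 4475183) = (2576924 + 4620726)*(-3401959 - 4475183) = 7197650*(-7877142) = -56696911116300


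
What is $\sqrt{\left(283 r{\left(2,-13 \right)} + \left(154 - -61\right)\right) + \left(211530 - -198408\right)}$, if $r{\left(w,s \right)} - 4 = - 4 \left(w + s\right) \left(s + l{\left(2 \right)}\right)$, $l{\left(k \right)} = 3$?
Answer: $\sqrt{286765} \approx 535.5$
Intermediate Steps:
$r{\left(w,s \right)} = 4 - 4 \left(3 + s\right) \left(s + w\right)$ ($r{\left(w,s \right)} = 4 - 4 \left(w + s\right) \left(s + 3\right) = 4 - 4 \left(s + w\right) \left(3 + s\right) = 4 - 4 \left(3 + s\right) \left(s + w\right)$)
$\sqrt{\left(283 r{\left(2,-13 \right)} + \left(154 - -61\right)\right) + \left(211530 - -198408\right)} = \sqrt{\left(283 \left(4 - -156 - 24 - 4 \left(-13\right)^{2} - \left(-52\right) 2\right) + \left(154 - -61\right)\right) + \left(211530 - -198408\right)} = \sqrt{\left(283 \left(4 + 156 - 24 - 676 + 104\right) + \left(154 + 61\right)\right) + \left(211530 + 198408\right)} = \sqrt{\left(283 \left(4 + 156 - 24 - 676 + 104\right) + 215\right) + 409938} = \sqrt{\left(283 \left(-436\right) + 215\right) + 409938} = \sqrt{\left(-123388 + 215\right) + 409938} = \sqrt{-123173 + 409938} = \sqrt{286765}$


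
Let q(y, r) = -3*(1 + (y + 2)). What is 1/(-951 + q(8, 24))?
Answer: -1/984 ≈ -0.0010163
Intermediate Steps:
q(y, r) = -9 - 3*y (q(y, r) = -3*(1 + (2 + y)) = -3*(3 + y) = -9 - 3*y)
1/(-951 + q(8, 24)) = 1/(-951 + (-9 - 3*8)) = 1/(-951 + (-9 - 24)) = 1/(-951 - 33) = 1/(-984) = -1/984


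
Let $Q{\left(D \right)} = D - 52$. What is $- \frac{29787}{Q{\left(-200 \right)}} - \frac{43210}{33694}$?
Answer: $\frac{165459043}{1415148} \approx 116.92$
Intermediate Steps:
$Q{\left(D \right)} = -52 + D$
$- \frac{29787}{Q{\left(-200 \right)}} - \frac{43210}{33694} = - \frac{29787}{-52 - 200} - \frac{43210}{33694} = - \frac{29787}{-252} - \frac{21605}{16847} = \left(-29787\right) \left(- \frac{1}{252}\right) - \frac{21605}{16847} = \frac{9929}{84} - \frac{21605}{16847} = \frac{165459043}{1415148}$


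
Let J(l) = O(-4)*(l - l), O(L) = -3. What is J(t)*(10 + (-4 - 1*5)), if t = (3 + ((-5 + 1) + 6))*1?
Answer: 0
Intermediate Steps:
t = 5 (t = (3 + (-4 + 6))*1 = (3 + 2)*1 = 5*1 = 5)
J(l) = 0 (J(l) = -3*(l - l) = -3*0 = 0)
J(t)*(10 + (-4 - 1*5)) = 0*(10 + (-4 - 1*5)) = 0*(10 + (-4 - 5)) = 0*(10 - 9) = 0*1 = 0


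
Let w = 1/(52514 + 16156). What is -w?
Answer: -1/68670 ≈ -1.4562e-5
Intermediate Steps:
w = 1/68670 ≈ 1.4562e-5
-w = -1*1/68670 = -1/68670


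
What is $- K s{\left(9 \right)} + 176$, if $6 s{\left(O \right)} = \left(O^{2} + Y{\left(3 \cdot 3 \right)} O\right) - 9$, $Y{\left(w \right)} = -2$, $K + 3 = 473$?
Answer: $-4054$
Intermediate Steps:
$K = 470$ ($K = -3 + 473 = 470$)
$s{\left(O \right)} = - \frac{3}{2} - \frac{O}{3} + \frac{O^{2}}{6}$ ($s{\left(O \right)} = \frac{\left(O^{2} - 2 O\right) - 9}{6} = \frac{-9 + O^{2} - 2 O}{6} = - \frac{3}{2} - \frac{O}{3} + \frac{O^{2}}{6}$)
$- K s{\left(9 \right)} + 176 = \left(-1\right) 470 \left(- \frac{3}{2} - 3 + \frac{9^{2}}{6}\right) + 176 = - 470 \left(- \frac{3}{2} - 3 + \frac{1}{6} \cdot 81\right) + 176 = - 470 \left(- \frac{3}{2} - 3 + \frac{27}{2}\right) + 176 = \left(-470\right) 9 + 176 = -4230 + 176 = -4054$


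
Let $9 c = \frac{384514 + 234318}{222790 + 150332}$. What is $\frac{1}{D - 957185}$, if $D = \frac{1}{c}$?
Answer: $- \frac{309416}{296166674911} \approx -1.0447 \cdot 10^{-6}$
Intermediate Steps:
$c = \frac{309416}{1679049}$ ($c = \frac{\left(384514 + 234318\right) \frac{1}{222790 + 150332}}{9} = \frac{618832 \cdot \frac{1}{373122}}{9} = \frac{1}{9} \cdot \frac{309416}{186561} = \frac{309416}{1679049} \approx 0.18428$)
$D = \frac{1679049}{309416}$ ($D = \frac{1}{\frac{309416}{1679049}} = \frac{1679049}{309416} \approx 5.4265$)
$\frac{1}{D - 957185} = \frac{1}{\frac{1679049}{309416} - 957185} = \frac{1}{- \frac{296166674911}{309416}} = - \frac{309416}{296166674911}$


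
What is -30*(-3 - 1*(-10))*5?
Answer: -1050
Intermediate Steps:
-30*(-3 - 1*(-10))*5 = -30*(-3 + 10)*5 = -30*7*5 = -210*5 = -1050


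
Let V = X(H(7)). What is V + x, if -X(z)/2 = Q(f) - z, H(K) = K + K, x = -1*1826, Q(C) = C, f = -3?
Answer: -1792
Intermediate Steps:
x = -1826
H(K) = 2*K
X(z) = 6 + 2*z (X(z) = -2*(-3 - z) = 6 + 2*z)
V = 34 (V = 6 + 2*(2*7) = 6 + 2*14 = 6 + 28 = 34)
V + x = 34 - 1826 = -1792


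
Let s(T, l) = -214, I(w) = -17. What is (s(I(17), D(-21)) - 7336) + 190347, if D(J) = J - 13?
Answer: 182797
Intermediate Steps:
D(J) = -13 + J
(s(I(17), D(-21)) - 7336) + 190347 = (-214 - 7336) + 190347 = -7550 + 190347 = 182797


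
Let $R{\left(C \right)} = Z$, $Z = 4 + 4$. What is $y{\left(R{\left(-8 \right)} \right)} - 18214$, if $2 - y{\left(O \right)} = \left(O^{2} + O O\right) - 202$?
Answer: $-18138$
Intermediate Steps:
$Z = 8$
$R{\left(C \right)} = 8$
$y{\left(O \right)} = 204 - 2 O^{2}$ ($y{\left(O \right)} = 2 - \left(\left(O^{2} + O O\right) - 202\right) = 2 - \left(\left(O^{2} + O^{2}\right) - 202\right) = 2 - \left(2 O^{2} - 202\right) = 2 - \left(-202 + 2 O^{2}\right) = 204 - 2 O^{2}$)
$y{\left(R{\left(-8 \right)} \right)} - 18214 = \left(204 - 2 \cdot 8^{2}\right) - 18214 = \left(204 - 128\right) - 18214 = 76 - 18214 = -18138$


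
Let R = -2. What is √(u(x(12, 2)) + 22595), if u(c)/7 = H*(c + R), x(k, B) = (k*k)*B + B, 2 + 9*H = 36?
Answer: √30211 ≈ 173.81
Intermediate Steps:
H = 34/9 (H = -2/9 + (⅑)*36 = -2/9 + 4 = 34/9 ≈ 3.7778)
x(k, B) = B + B*k² (x(k, B) = k²*B + B = B*k² + B = B + B*k²)
u(c) = -476/9 + 238*c/9 (u(c) = 7*(34*(c - 2)/9) = 7*(34*(-2 + c)/9) = 7*(-68/9 + 34*c/9) = -476/9 + 238*c/9)
√(u(x(12, 2)) + 22595) = √((-476/9 + 238*(2*(1 + 12²))/9) + 22595) = √((-476/9 + 238*(2*(1 + 144))/9) + 22595) = √((-476/9 + 238*(2*145)/9) + 22595) = √((-476/9 + (238/9)*290) + 22595) = √((-476/9 + 69020/9) + 22595) = √(7616 + 22595) = √30211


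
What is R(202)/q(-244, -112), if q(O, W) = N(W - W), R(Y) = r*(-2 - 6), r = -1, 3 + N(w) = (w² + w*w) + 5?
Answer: 4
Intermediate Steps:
N(w) = 2 + 2*w² (N(w) = -3 + ((w² + w*w) + 5) = -3 + ((w² + w²) + 5) = -3 + (2*w² + 5) = -3 + (5 + 2*w²) = 2 + 2*w²)
R(Y) = 8 (R(Y) = -(-2 - 6) = -1*(-8) = 8)
q(O, W) = 2 (q(O, W) = 2 + 2*(W - W)² = 2 + 2*0² = 2 + 2*0 = 2 + 0 = 2)
R(202)/q(-244, -112) = 8/2 = 8*(½) = 4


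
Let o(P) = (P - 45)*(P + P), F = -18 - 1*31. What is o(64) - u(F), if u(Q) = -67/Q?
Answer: 119101/49 ≈ 2430.6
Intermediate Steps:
F = -49 (F = -18 - 31 = -49)
o(P) = 2*P*(-45 + P) (o(P) = (-45 + P)*(2*P) = 2*P*(-45 + P))
o(64) - u(F) = 2*64*(-45 + 64) - (-67)/(-49) = 2*64*19 - (-67)*(-1)/49 = 2432 - 1*67/49 = 2432 - 67/49 = 119101/49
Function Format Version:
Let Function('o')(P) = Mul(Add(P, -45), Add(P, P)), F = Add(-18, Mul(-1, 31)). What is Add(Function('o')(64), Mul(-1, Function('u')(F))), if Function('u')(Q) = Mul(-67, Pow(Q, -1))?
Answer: Rational(119101, 49) ≈ 2430.6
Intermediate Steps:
F = -49 (F = Add(-18, -31) = -49)
Function('o')(P) = Mul(2, P, Add(-45, P)) (Function('o')(P) = Mul(Add(-45, P), Mul(2, P)) = Mul(2, P, Add(-45, P)))
Add(Function('o')(64), Mul(-1, Function('u')(F))) = Add(Mul(2, 64, Add(-45, 64)), Mul(-1, Mul(-67, Pow(-49, -1)))) = Add(Mul(2, 64, 19), Mul(-1, Mul(-67, Rational(-1, 49)))) = Add(2432, Mul(-1, Rational(67, 49))) = Add(2432, Rational(-67, 49)) = Rational(119101, 49)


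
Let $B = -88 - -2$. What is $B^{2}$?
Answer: $7396$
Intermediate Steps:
$B = -86$ ($B = -88 + 2 = -86$)
$B^{2} = \left(-86\right)^{2} = 7396$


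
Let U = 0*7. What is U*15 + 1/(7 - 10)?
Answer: -⅓ ≈ -0.33333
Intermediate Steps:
U = 0
U*15 + 1/(7 - 10) = 0*15 + 1/(7 - 10) = 0 + 1/(-3) = 0 - ⅓ = -⅓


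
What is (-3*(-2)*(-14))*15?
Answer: -1260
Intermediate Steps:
(-3*(-2)*(-14))*15 = (6*(-14))*15 = -84*15 = -1260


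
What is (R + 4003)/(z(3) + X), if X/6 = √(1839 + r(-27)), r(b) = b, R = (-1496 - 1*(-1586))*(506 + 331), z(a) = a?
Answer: -79333/21741 + 317332*√453/21741 ≈ 307.01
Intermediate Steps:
R = 75330 (R = (-1496 + 1586)*837 = 90*837 = 75330)
X = 12*√453 (X = 6*√(1839 - 27) = 6*√1812 = 6*(2*√453) = 12*√453 ≈ 255.41)
(R + 4003)/(z(3) + X) = (75330 + 4003)/(3 + 12*√453) = 79333/(3 + 12*√453)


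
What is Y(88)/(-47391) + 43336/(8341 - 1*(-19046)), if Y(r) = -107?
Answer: 685555595/432632439 ≈ 1.5846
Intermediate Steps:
Y(88)/(-47391) + 43336/(8341 - 1*(-19046)) = -107/(-47391) + 43336/(8341 - 1*(-19046)) = -107*(-1/47391) + 43336/(8341 + 19046) = 107/47391 + 43336/27387 = 685555595/432632439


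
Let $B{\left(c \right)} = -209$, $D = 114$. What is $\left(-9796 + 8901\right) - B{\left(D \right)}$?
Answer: $-686$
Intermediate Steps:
$\left(-9796 + 8901\right) - B{\left(D \right)} = \left(-9796 + 8901\right) - -209 = -895 + 209 = -686$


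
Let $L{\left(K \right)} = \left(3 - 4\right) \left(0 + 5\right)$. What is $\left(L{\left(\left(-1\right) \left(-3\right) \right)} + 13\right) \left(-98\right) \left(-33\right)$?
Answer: $25872$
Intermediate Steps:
$L{\left(K \right)} = -5$ ($L{\left(K \right)} = \left(-1\right) 5 = -5$)
$\left(L{\left(\left(-1\right) \left(-3\right) \right)} + 13\right) \left(-98\right) \left(-33\right) = \left(-5 + 13\right) \left(-98\right) \left(-33\right) = 8 \left(-98\right) \left(-33\right) = \left(-784\right) \left(-33\right) = 25872$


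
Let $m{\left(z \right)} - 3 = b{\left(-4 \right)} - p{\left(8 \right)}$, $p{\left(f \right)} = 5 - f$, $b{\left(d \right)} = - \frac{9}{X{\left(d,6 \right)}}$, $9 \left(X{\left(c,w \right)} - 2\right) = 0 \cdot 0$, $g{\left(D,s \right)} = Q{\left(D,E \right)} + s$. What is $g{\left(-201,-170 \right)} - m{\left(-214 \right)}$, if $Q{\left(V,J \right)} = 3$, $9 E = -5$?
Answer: $- \frac{337}{2} \approx -168.5$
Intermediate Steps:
$E = - \frac{5}{9}$ ($E = \frac{1}{9} \left(-5\right) = - \frac{5}{9} \approx -0.55556$)
$g{\left(D,s \right)} = 3 + s$
$X{\left(c,w \right)} = 2$ ($X{\left(c,w \right)} = 2 + \frac{0 \cdot 0}{9} = 2 + \frac{1}{9} \cdot 0 = 2 + 0 = 2$)
$b{\left(d \right)} = - \frac{9}{2}$
$m{\left(z \right)} = \frac{3}{2}$ ($m{\left(z \right)} = 3 - \left(\frac{19}{2} - 8\right) = 3 - \frac{3}{2} = \frac{3}{2}$)
$g{\left(-201,-170 \right)} - m{\left(-214 \right)} = \left(3 - 170\right) - \frac{3}{2} = -167 - \frac{3}{2} = - \frac{337}{2}$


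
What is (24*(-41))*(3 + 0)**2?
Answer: -8856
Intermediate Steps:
(24*(-41))*(3 + 0)**2 = -984*3**2 = -984*9 = -8856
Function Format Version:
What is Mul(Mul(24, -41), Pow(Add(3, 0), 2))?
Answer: -8856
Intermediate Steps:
Mul(Mul(24, -41), Pow(Add(3, 0), 2)) = Mul(-984, Pow(3, 2)) = Mul(-984, 9) = -8856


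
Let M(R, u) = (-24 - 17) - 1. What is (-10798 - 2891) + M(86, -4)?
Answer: -13731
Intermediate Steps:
M(R, u) = -42 (M(R, u) = -41 - 1 = -42)
(-10798 - 2891) + M(86, -4) = (-10798 - 2891) - 42 = -13689 - 42 = -13731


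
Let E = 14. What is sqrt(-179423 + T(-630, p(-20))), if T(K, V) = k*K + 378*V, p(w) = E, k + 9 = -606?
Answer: sqrt(213319) ≈ 461.86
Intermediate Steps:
k = -615 (k = -9 - 606 = -615)
p(w) = 14
T(K, V) = -615*K + 378*V
sqrt(-179423 + T(-630, p(-20))) = sqrt(-179423 + (-615*(-630) + 378*14)) = sqrt(-179423 + (387450 + 5292)) = sqrt(-179423 + 392742) = sqrt(213319)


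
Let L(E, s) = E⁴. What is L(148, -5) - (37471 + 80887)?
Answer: 479666858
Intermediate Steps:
L(148, -5) - (37471 + 80887) = 148⁴ - (37471 + 80887) = 479785216 - 1*118358 = 479785216 - 118358 = 479666858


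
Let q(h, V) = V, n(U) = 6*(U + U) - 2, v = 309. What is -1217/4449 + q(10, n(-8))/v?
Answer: -270685/458247 ≈ -0.59070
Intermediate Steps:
n(U) = -2 + 12*U (n(U) = 6*(2*U) - 2 = 12*U - 2 = -2 + 12*U)
-1217/4449 + q(10, n(-8))/v = -1217/4449 + (-2 + 12*(-8))/309 = -1217*1/4449 + (-2 - 96)*(1/309) = -1217/4449 - 98*1/309 = -1217/4449 - 98/309 = -270685/458247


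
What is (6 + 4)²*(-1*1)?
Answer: -100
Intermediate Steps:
(6 + 4)²*(-1*1) = 10²*(-1) = 100*(-1) = -100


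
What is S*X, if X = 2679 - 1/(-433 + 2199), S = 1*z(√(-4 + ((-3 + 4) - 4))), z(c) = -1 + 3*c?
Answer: -4731113/1766 + 14193339*I*√7/1766 ≈ -2679.0 + 21264.0*I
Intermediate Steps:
S = -1 + 3*I*√7 (S = 1*(-1 + 3*√(-4 + ((-3 + 4) - 4))) = 1*(-1 + 3*√(-4 + (1 - 4))) = 1*(-1 + 3*√(-4 - 3)) = 1*(-1 + 3*√(-7)) = 1*(-1 + 3*(I*√7)) = 1*(-1 + 3*I*√7) = -1 + 3*I*√7 ≈ -1.0 + 7.9373*I)
X = 4731113/1766 (X = 2679 - 1/1766 = 4731113/1766 ≈ 2679.0)
S*X = (-1 + 3*I*√7)*(4731113/1766) = -4731113/1766 + 14193339*I*√7/1766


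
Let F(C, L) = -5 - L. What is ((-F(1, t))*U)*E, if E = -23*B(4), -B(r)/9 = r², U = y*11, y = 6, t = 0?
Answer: 1092960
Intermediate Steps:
U = 66 (U = 6*11 = 66)
B(r) = -9*r²
E = 3312 (E = -(-207)*4² = -(-207)*16 = -23*(-144) = 3312)
((-F(1, t))*U)*E = (-(-5 - 1*0)*66)*3312 = (-(-5 + 0)*66)*3312 = (-1*(-5)*66)*3312 = (5*66)*3312 = 330*3312 = 1092960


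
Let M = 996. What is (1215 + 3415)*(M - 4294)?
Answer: -15269740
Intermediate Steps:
(1215 + 3415)*(M - 4294) = (1215 + 3415)*(996 - 4294) = 4630*(-3298) = -15269740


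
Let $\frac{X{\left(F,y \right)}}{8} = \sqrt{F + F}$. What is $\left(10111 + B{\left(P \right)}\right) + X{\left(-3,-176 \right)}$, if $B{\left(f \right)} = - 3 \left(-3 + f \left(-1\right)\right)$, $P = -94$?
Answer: $9838 + 8 i \sqrt{6} \approx 9838.0 + 19.596 i$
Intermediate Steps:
$X{\left(F,y \right)} = 8 \sqrt{2} \sqrt{F}$ ($X{\left(F,y \right)} = 8 \sqrt{F + F} = 8 \sqrt{2 F} = 8 \sqrt{2} \sqrt{F}$)
$B{\left(f \right)} = 9 + 3 f$ ($B{\left(f \right)} = - 3 \left(-3 - f\right) = 9 + 3 f$)
$\left(10111 + B{\left(P \right)}\right) + X{\left(-3,-176 \right)} = \left(10111 + \left(9 + 3 \left(-94\right)\right)\right) + 8 \sqrt{2} \sqrt{-3} = \left(10111 + \left(9 - 282\right)\right) + 8 \sqrt{2} i \sqrt{3} = \left(10111 - 273\right) + 8 i \sqrt{6} = 9838 + 8 i \sqrt{6}$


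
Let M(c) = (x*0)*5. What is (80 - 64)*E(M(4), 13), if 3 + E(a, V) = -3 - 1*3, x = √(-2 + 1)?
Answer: -144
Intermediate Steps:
x = I (x = √(-1) = I ≈ 1.0*I)
M(c) = 0 (M(c) = (I*0)*5 = 0*5 = 0)
E(a, V) = -9 (E(a, V) = -3 + (-3 - 1*3) = -3 + (-3 - 3) = -3 - 6 = -9)
(80 - 64)*E(M(4), 13) = (80 - 64)*(-9) = 16*(-9) = -144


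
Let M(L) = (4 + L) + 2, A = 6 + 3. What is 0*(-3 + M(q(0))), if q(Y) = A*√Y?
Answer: 0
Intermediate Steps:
A = 9
q(Y) = 9*√Y
M(L) = 6 + L
0*(-3 + M(q(0))) = 0*(-3 + (6 + 9*√0)) = 0*(-3 + (6 + 9*0)) = 0*(-3 + (6 + 0)) = 0*(-3 + 6) = 0*3 = 0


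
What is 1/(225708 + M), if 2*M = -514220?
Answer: -1/31402 ≈ -3.1845e-5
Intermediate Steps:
M = -257110 (M = (½)*(-514220) = -257110)
1/(225708 + M) = 1/(225708 - 257110) = 1/(-31402) = -1/31402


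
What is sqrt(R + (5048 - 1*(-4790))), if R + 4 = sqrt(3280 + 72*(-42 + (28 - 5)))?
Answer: sqrt(9834 + 2*sqrt(478)) ≈ 99.387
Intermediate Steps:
R = -4 + 2*sqrt(478) (R = -4 + sqrt(3280 + 72*(-42 + (28 - 5))) = -4 + sqrt(3280 + 72*(-42 + 23)) = -4 + sqrt(3280 + 72*(-19)) = -4 + sqrt(3280 - 1368) = -4 + sqrt(1912) = -4 + 2*sqrt(478) ≈ 39.726)
sqrt(R + (5048 - 1*(-4790))) = sqrt((-4 + 2*sqrt(478)) + (5048 - 1*(-4790))) = sqrt((-4 + 2*sqrt(478)) + (5048 + 4790)) = sqrt((-4 + 2*sqrt(478)) + 9838) = sqrt(9834 + 2*sqrt(478))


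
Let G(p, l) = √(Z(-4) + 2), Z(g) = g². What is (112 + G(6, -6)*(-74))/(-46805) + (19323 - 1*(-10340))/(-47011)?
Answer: -1393641947/2200349855 + 6*√2/1265 ≈ -0.62667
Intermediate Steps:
G(p, l) = 3*√2 (G(p, l) = √((-4)² + 2) = √(16 + 2) = √18 = 3*√2)
(112 + G(6, -6)*(-74))/(-46805) + (19323 - 1*(-10340))/(-47011) = (112 + (3*√2)*(-74))/(-46805) + (19323 - 1*(-10340))/(-47011) = (112 - 222*√2)*(-1/46805) + (19323 + 10340)*(-1/47011) = (-112/46805 + 6*√2/1265) + 29663*(-1/47011) = (-112/46805 + 6*√2/1265) - 29663/47011 = -1393641947/2200349855 + 6*√2/1265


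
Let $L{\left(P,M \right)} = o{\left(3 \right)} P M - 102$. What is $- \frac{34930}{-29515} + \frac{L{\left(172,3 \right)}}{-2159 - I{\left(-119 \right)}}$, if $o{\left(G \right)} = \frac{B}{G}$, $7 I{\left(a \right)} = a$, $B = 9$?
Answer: $\frac{1071379}{2107371} \approx 0.5084$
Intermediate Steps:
$I{\left(a \right)} = \frac{a}{7}$
$o{\left(G \right)} = \frac{9}{G}$
$L{\left(P,M \right)} = -102 + 3 M P$ ($L{\left(P,M \right)} = \frac{9}{3} P M - 102 = 9 \cdot \frac{1}{3} P M - 102 = 3 P M - 102 = 3 M P - 102 = -102 + 3 M P$)
$- \frac{34930}{-29515} + \frac{L{\left(172,3 \right)}}{-2159 - I{\left(-119 \right)}} = - \frac{34930}{-29515} + \frac{-102 + 3 \cdot 3 \cdot 172}{-2159 - \frac{1}{7} \left(-119\right)} = \left(-34930\right) \left(- \frac{1}{29515}\right) + \frac{-102 + 1548}{-2159 - -17} = \frac{6986}{5903} + \frac{1446}{-2159 + 17} = \frac{6986}{5903} + \frac{1446}{-2142} = \frac{6986}{5903} + 1446 \left(- \frac{1}{2142}\right) = \frac{6986}{5903} - \frac{241}{357} = \frac{1071379}{2107371}$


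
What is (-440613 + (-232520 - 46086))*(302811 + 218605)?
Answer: -375012294104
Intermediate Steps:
(-440613 + (-232520 - 46086))*(302811 + 218605) = (-440613 - 278606)*521416 = -719219*521416 = -375012294104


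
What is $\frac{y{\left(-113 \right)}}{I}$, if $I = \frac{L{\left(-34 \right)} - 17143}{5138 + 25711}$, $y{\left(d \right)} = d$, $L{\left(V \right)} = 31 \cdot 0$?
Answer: $\frac{497991}{2449} \approx 203.34$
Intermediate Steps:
$L{\left(V \right)} = 0$
$I = - \frac{2449}{4407}$ ($I = \frac{0 - 17143}{5138 + 25711} = - \frac{17143}{30849} = \left(-17143\right) \frac{1}{30849} = - \frac{2449}{4407} \approx -0.55571$)
$\frac{y{\left(-113 \right)}}{I} = - \frac{113}{- \frac{2449}{4407}} = \left(-113\right) \left(- \frac{4407}{2449}\right) = \frac{497991}{2449}$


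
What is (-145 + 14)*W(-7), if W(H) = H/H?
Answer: -131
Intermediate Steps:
W(H) = 1
(-145 + 14)*W(-7) = (-145 + 14)*1 = -131*1 = -131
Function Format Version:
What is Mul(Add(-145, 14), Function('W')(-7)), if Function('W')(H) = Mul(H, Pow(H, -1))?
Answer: -131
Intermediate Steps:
Function('W')(H) = 1
Mul(Add(-145, 14), Function('W')(-7)) = Mul(Add(-145, 14), 1) = Mul(-131, 1) = -131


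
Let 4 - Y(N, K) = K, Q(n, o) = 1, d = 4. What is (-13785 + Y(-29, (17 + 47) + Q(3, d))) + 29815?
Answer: 15969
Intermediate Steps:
Y(N, K) = 4 - K
(-13785 + Y(-29, (17 + 47) + Q(3, d))) + 29815 = (-13785 + (4 - ((17 + 47) + 1))) + 29815 = (-13785 + (4 - (64 + 1))) + 29815 = (-13785 + (4 - 1*65)) + 29815 = (-13785 + (4 - 65)) + 29815 = (-13785 - 61) + 29815 = -13846 + 29815 = 15969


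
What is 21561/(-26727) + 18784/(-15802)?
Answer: -140457815/70390009 ≈ -1.9954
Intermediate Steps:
21561/(-26727) + 18784/(-15802) = 21561*(-1/26727) + 18784*(-1/15802) = -7187/8909 - 9392/7901 = -140457815/70390009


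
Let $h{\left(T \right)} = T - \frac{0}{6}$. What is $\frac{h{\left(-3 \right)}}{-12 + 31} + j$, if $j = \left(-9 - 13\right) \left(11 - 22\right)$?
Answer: $\frac{4595}{19} \approx 241.84$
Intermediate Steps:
$h{\left(T \right)} = T$ ($h{\left(T \right)} = T - 0 \cdot \frac{1}{6} = T - 0 = T + 0 = T$)
$j = 242$ ($j = \left(-22\right) \left(-11\right) = 242$)
$\frac{h{\left(-3 \right)}}{-12 + 31} + j = \frac{1}{-12 + 31} \left(-3\right) + 242 = \frac{1}{19} \left(-3\right) + 242 = - \frac{3}{19} + 242 = \frac{4595}{19}$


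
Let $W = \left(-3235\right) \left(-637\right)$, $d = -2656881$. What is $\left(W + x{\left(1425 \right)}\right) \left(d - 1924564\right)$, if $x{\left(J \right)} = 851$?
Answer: $-9444859613970$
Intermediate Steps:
$W = 2060695$
$\left(W + x{\left(1425 \right)}\right) \left(d - 1924564\right) = \left(2060695 + 851\right) \left(-2656881 - 1924564\right) = 2061546 \left(-4581445\right) = -9444859613970$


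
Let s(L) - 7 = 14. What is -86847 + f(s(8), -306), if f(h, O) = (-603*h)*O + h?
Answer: 3788052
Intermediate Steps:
s(L) = 21 (s(L) = 7 + 14 = 21)
f(h, O) = h - 603*O*h (f(h, O) = -603*O*h + h = h - 603*O*h)
-86847 + f(s(8), -306) = -86847 + 21*(1 - 603*(-306)) = -86847 + 21*(1 + 184518) = -86847 + 21*184519 = -86847 + 3874899 = 3788052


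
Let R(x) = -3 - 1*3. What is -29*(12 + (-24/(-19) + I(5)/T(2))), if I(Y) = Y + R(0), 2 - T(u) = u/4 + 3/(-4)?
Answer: -63568/171 ≈ -371.74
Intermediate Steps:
R(x) = -6 (R(x) = -3 - 3 = -6)
T(u) = 11/4 - u/4 (T(u) = 2 - (u/4 + 3/(-4)) = 2 - (u*(1/4) + 3*(-1/4)) = 2 - (u/4 - 3/4) = 2 - (-3/4 + u/4) = 2 + (3/4 - u/4) = 11/4 - u/4)
I(Y) = -6 + Y (I(Y) = Y - 6 = -6 + Y)
-29*(12 + (-24/(-19) + I(5)/T(2))) = -29*(12 + (-24/(-19) + (-6 + 5)/(11/4 - 1/4*2))) = -29*(12 + (-24*(-1/19) - 1/(11/4 - 1/2))) = -29*(12 + (24/19 - 1/9/4)) = -29*(12 + (24/19 - 1*4/9)) = -29*(12 + (24/19 - 4/9)) = -29*(12 + 140/171) = -29*2192/171 = -63568/171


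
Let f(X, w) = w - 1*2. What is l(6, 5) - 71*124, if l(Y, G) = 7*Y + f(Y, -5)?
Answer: -8769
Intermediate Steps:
f(X, w) = -2 + w (f(X, w) = w - 2 = -2 + w)
l(Y, G) = -7 + 7*Y (l(Y, G) = 7*Y + (-2 - 5) = 7*Y - 7 = -7 + 7*Y)
l(6, 5) - 71*124 = (-7 + 7*6) - 71*124 = (-7 + 42) - 8804 = 35 - 8804 = -8769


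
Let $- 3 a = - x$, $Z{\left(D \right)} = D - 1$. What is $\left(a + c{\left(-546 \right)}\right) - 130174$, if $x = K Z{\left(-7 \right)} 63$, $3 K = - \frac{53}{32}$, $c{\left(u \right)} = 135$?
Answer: $- \frac{519785}{4} \approx -1.2995 \cdot 10^{5}$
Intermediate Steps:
$Z{\left(D \right)} = -1 + D$
$K = - \frac{53}{96}$ ($K = \frac{\left(-53\right) \frac{1}{32}}{3} = \frac{1}{3} \left(- \frac{53}{32}\right) = - \frac{53}{96} \approx -0.55208$)
$x = \frac{1113}{4}$ ($x = - \frac{53 \left(-1 - 7\right)}{96} \cdot 63 = \left(- \frac{53}{96}\right) \left(-8\right) 63 = \frac{53}{12} \cdot 63 = \frac{1113}{4} \approx 278.25$)
$a = \frac{371}{4}$ ($a = - \frac{\left(-1\right) \frac{1113}{4}}{3} = \left(- \frac{1}{3}\right) \left(- \frac{1113}{4}\right) = \frac{371}{4} \approx 92.75$)
$\left(a + c{\left(-546 \right)}\right) - 130174 = \left(\frac{371}{4} + 135\right) - 130174 = \frac{911}{4} - 130174 = - \frac{519785}{4}$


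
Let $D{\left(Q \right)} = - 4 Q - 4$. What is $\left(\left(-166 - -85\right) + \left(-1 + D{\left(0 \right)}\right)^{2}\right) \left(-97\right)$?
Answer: $5432$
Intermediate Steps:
$D{\left(Q \right)} = -4 - 4 Q$
$\left(\left(-166 - -85\right) + \left(-1 + D{\left(0 \right)}\right)^{2}\right) \left(-97\right) = \left(\left(-166 - -85\right) + \left(-1 - 4\right)^{2}\right) \left(-97\right) = \left(\left(-166 + 85\right) + \left(-1 + \left(-4 + 0\right)\right)^{2}\right) \left(-97\right) = \left(-81 + \left(-1 - 4\right)^{2}\right) \left(-97\right) = \left(-81 + \left(-5\right)^{2}\right) \left(-97\right) = \left(-81 + 25\right) \left(-97\right) = \left(-56\right) \left(-97\right) = 5432$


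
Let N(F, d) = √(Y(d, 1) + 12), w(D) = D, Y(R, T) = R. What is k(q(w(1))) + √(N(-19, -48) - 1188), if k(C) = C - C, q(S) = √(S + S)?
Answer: √(-1188 + 6*I) ≈ 0.08704 + 34.467*I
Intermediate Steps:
q(S) = √2*√S (q(S) = √(2*S) = √2*√S)
k(C) = 0
N(F, d) = √(12 + d) (N(F, d) = √(d + 12) = √(12 + d))
k(q(w(1))) + √(N(-19, -48) - 1188) = 0 + √(√(12 - 48) - 1188) = 0 + √(√(-36) - 1188) = 0 + √(6*I - 1188) = 0 + √(-1188 + 6*I) = √(-1188 + 6*I)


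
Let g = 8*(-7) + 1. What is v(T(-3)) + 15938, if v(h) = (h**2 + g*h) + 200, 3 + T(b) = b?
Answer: 16504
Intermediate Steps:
T(b) = -3 + b
g = -55 (g = -56 + 1 = -55)
v(h) = 200 + h**2 - 55*h (v(h) = (h**2 - 55*h) + 200 = 200 + h**2 - 55*h)
v(T(-3)) + 15938 = (200 + (-3 - 3)**2 - 55*(-3 - 3)) + 15938 = (200 + (-6)**2 - 55*(-6)) + 15938 = (200 + 36 + 330) + 15938 = 566 + 15938 = 16504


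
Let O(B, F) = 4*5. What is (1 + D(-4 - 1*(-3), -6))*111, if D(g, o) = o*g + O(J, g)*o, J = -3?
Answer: -12543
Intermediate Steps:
O(B, F) = 20
D(g, o) = 20*o + g*o (D(g, o) = o*g + 20*o = g*o + 20*o = 20*o + g*o)
(1 + D(-4 - 1*(-3), -6))*111 = (1 - 6*(20 + (-4 - 1*(-3))))*111 = (1 - 6*(20 + (-4 + 3)))*111 = (1 - 6*(20 - 1))*111 = (1 - 6*19)*111 = (1 - 114)*111 = -113*111 = -12543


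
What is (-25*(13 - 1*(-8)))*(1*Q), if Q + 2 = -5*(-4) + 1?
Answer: -9975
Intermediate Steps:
Q = 19 (Q = -2 + (-5*(-4) + 1) = -2 + (20 + 1) = -2 + 21 = 19)
(-25*(13 - 1*(-8)))*(1*Q) = (-25*(13 - 1*(-8)))*(1*19) = -25*(13 + 8)*19 = -25*21*19 = -525*19 = -9975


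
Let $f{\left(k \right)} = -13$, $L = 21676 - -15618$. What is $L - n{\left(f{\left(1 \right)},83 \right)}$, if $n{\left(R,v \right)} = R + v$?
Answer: $37224$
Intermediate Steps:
$L = 37294$ ($L = 21676 + 15618 = 37294$)
$L - n{\left(f{\left(1 \right)},83 \right)} = 37294 - \left(-13 + 83\right) = 37294 - 70 = 37224$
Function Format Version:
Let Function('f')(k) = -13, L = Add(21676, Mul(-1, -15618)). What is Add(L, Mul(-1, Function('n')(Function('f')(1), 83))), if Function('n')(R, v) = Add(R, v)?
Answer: 37224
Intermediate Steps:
L = 37294 (L = Add(21676, 15618) = 37294)
Add(L, Mul(-1, Function('n')(Function('f')(1), 83))) = Add(37294, Mul(-1, Add(-13, 83))) = Add(37294, Mul(-1, 70)) = Add(37294, -70) = 37224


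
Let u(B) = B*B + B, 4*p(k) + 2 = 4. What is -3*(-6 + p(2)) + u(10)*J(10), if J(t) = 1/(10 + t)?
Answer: 22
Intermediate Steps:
p(k) = ½ (p(k) = -½ + (¼)*4 = -½ + 1 = ½)
u(B) = B + B² (u(B) = B² + B = B + B²)
-3*(-6 + p(2)) + u(10)*J(10) = -3*(-6 + ½) + (10*(1 + 10))/(10 + 10) = -3*(-11/2) + (10*11)/20 = 33/2 + 110*(1/20) = 33/2 + 11/2 = 22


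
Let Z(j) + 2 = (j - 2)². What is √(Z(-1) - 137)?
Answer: I*√130 ≈ 11.402*I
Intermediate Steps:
Z(j) = -2 + (-2 + j)² (Z(j) = -2 + (j - 2)² = -2 + (-2 + j)²)
√(Z(-1) - 137) = √((-2 + (-2 - 1)²) - 137) = √((-2 + (-3)²) - 137) = √((-2 + 9) - 137) = √(7 - 137) = √(-130) = I*√130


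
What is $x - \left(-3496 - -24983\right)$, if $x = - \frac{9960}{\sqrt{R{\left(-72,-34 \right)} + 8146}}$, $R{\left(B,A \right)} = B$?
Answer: $-21487 - \frac{4980 \sqrt{8074}}{4037} \approx -21598.0$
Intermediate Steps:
$x = - \frac{4980 \sqrt{8074}}{4037}$ ($x = - \frac{9960}{\sqrt{-72 + 8146}} = - \frac{9960}{\sqrt{8074}} = - 9960 \frac{\sqrt{8074}}{8074} = - \frac{4980 \sqrt{8074}}{4037} \approx -110.84$)
$x - \left(-3496 - -24983\right) = - \frac{4980 \sqrt{8074}}{4037} - \left(-3496 - -24983\right) = - \frac{4980 \sqrt{8074}}{4037} - \left(-3496 + 24983\right) = - \frac{4980 \sqrt{8074}}{4037} - 21487 = -21487 - \frac{4980 \sqrt{8074}}{4037}$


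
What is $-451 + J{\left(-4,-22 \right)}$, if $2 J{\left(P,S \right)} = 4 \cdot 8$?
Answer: $-435$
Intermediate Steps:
$J{\left(P,S \right)} = 16$ ($J{\left(P,S \right)} = \frac{4 \cdot 8}{2} = \frac{1}{2} \cdot 32 = 16$)
$-451 + J{\left(-4,-22 \right)} = -451 + 16 = -435$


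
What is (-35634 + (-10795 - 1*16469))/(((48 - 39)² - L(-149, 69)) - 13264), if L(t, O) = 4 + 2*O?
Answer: 62898/13325 ≈ 4.7203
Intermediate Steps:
(-35634 + (-10795 - 1*16469))/(((48 - 39)² - L(-149, 69)) - 13264) = (-35634 + (-10795 - 1*16469))/(((48 - 39)² - (4 + 2*69)) - 13264) = (-35634 + (-10795 - 16469))/((9² - (4 + 138)) - 13264) = (-35634 - 27264)/((81 - 1*142) - 13264) = -62898/((81 - 142) - 13264) = -62898/(-61 - 13264) = -62898/(-13325) = -62898*(-1/13325) = 62898/13325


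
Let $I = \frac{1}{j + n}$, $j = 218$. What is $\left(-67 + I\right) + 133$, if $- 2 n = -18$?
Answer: $\frac{14983}{227} \approx 66.004$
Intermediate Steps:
$n = 9$ ($n = \left(- \frac{1}{2}\right) \left(-18\right) = 9$)
$I = \frac{1}{227}$ ($I = \frac{1}{218 + 9} = \frac{1}{227} \approx 0.0044053$)
$\left(-67 + I\right) + 133 = \left(-67 + \frac{1}{227}\right) + 133 = - \frac{15208}{227} + 133 = \frac{14983}{227}$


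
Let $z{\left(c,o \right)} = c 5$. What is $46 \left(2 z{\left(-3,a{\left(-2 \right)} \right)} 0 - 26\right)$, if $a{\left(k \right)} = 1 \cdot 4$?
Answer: $-1196$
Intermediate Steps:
$a{\left(k \right)} = 4$
$z{\left(c,o \right)} = 5 c$
$46 \left(2 z{\left(-3,a{\left(-2 \right)} \right)} 0 - 26\right) = 46 \left(2 \cdot 5 \left(-3\right) 0 - 26\right) = 46 \left(2 \left(-15\right) 0 - 26\right) = 46 \left(\left(-30\right) 0 - 26\right) = 46 \left(0 - 26\right) = 46 \left(-26\right) = -1196$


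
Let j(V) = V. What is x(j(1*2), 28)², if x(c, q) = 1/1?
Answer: 1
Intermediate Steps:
x(c, q) = 1
x(j(1*2), 28)² = 1² = 1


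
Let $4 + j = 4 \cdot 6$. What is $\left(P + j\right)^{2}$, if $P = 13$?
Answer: $1089$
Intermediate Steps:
$j = 20$ ($j = -4 + 4 \cdot 6 = -4 + 24 = 20$)
$\left(P + j\right)^{2} = \left(13 + 20\right)^{2} = 33^{2} = 1089$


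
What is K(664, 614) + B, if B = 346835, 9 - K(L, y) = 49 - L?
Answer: 347459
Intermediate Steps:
K(L, y) = -40 + L (K(L, y) = 9 - (49 - L) = 9 + (-49 + L) = -40 + L)
K(664, 614) + B = (-40 + 664) + 346835 = 624 + 346835 = 347459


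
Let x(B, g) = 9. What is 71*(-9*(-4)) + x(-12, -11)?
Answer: 2565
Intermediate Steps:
71*(-9*(-4)) + x(-12, -11) = 71*(-9*(-4)) + 9 = 71*36 + 9 = 2556 + 9 = 2565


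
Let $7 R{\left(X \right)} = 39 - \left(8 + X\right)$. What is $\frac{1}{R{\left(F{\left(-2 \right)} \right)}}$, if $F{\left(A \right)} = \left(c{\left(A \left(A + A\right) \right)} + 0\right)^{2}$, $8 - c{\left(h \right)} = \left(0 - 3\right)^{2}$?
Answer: $\frac{7}{30} \approx 0.23333$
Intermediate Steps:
$c{\left(h \right)} = -1$ ($c{\left(h \right)} = 8 - \left(0 - 3\right)^{2} = 8 - \left(-3\right)^{2} = 8 - 9 = -1$)
$F{\left(A \right)} = 1$ ($F{\left(A \right)} = \left(-1 + 0\right)^{2} = \left(-1\right)^{2} = 1$)
$R{\left(X \right)} = \frac{31}{7} - \frac{X}{7}$ ($R{\left(X \right)} = \frac{39 - \left(8 + X\right)}{7} = \frac{31 - X}{7} = \frac{31}{7} - \frac{X}{7}$)
$\frac{1}{R{\left(F{\left(-2 \right)} \right)}} = \frac{1}{\frac{31}{7} - \frac{1}{7}} = \frac{1}{\frac{30}{7}} = \frac{7}{30}$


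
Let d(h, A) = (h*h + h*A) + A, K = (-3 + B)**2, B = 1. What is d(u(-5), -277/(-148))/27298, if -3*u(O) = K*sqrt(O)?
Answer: -9347/36360936 - 277*I*sqrt(5)/3030078 ≈ -0.00025706 - 0.00020441*I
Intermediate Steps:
K = 4 (K = (-3 + 1)**2 = (-2)**2 = 4)
u(O) = -4*sqrt(O)/3
d(h, A) = A + h**2 + A*h (d(h, A) = (h**2 + A*h) + A = A + h**2 + A*h)
d(u(-5), -277/(-148))/27298 = (-277/(-148) + (-4*I*sqrt(5)/3)**2 + (-277/(-148))*(-4*I*sqrt(5)/3))/27298 = (-277*(-1/148) + (-4*I*sqrt(5)/3)**2 + (-277*(-1/148))*(-4*I*sqrt(5)/3))*(1/27298) = (277/148 + (-4*I*sqrt(5)/3)**2 + 277*(-4*I*sqrt(5)/3)/148)*(1/27298) = (277/148 - 80/9 - 277*I*sqrt(5)/111)*(1/27298) = (-9347/1332 - 277*I*sqrt(5)/111)*(1/27298) = -9347/36360936 - 277*I*sqrt(5)/3030078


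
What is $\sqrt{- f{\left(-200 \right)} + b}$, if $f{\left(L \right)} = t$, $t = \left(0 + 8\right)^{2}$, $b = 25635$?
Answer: $\sqrt{25571} \approx 159.91$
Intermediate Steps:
$t = 64$ ($t = 8^{2} = 64$)
$f{\left(L \right)} = 64$
$\sqrt{- f{\left(-200 \right)} + b} = \sqrt{\left(-1\right) 64 + 25635} = \sqrt{-64 + 25635} = \sqrt{25571}$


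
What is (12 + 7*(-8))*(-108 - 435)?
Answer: 23892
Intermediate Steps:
(12 + 7*(-8))*(-108 - 435) = (12 - 56)*(-543) = -44*(-543) = 23892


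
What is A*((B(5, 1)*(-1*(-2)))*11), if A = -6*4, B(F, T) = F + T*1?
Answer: -3168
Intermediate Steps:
B(F, T) = F + T
A = -24
A*((B(5, 1)*(-1*(-2)))*11) = -24*(5 + 1)*(-1*(-2))*11 = -24*6*2*11 = -288*11 = -24*132 = -3168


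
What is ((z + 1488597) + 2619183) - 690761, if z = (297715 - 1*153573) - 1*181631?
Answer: 3379530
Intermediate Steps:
z = -37489 (z = (297715 - 153573) - 181631 = 144142 - 181631 = -37489)
((z + 1488597) + 2619183) - 690761 = ((-37489 + 1488597) + 2619183) - 690761 = (1451108 + 2619183) - 690761 = 4070291 - 690761 = 3379530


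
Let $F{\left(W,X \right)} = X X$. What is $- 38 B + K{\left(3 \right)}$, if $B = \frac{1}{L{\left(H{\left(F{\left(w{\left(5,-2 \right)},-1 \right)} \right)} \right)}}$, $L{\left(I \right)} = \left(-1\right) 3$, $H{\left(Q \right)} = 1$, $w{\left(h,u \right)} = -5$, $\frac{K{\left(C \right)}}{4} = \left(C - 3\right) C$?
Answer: $\frac{38}{3} \approx 12.667$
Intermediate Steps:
$K{\left(C \right)} = 4 C \left(-3 + C\right)$ ($K{\left(C \right)} = 4 \left(C - 3\right) C = 4 \left(-3 + C\right) C = 4 C \left(-3 + C\right)$)
$F{\left(W,X \right)} = X^{2}$
$L{\left(I \right)} = -3$
$B = - \frac{1}{3}$ ($B = \frac{1}{-3} = - \frac{1}{3} \approx -0.33333$)
$- 38 B + K{\left(3 \right)} = \left(-38\right) \left(- \frac{1}{3}\right) + 4 \cdot 3 \left(-3 + 3\right) = \frac{38}{3} + 4 \cdot 3 \cdot 0 = \frac{38}{3} + 0 = \frac{38}{3}$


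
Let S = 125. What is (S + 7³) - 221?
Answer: 247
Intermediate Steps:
(S + 7³) - 221 = (125 + 7³) - 221 = (125 + 343) - 221 = 468 - 221 = 247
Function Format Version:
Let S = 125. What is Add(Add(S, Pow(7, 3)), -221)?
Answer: 247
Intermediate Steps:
Add(Add(S, Pow(7, 3)), -221) = Add(Add(125, Pow(7, 3)), -221) = Add(Add(125, 343), -221) = Add(468, -221) = 247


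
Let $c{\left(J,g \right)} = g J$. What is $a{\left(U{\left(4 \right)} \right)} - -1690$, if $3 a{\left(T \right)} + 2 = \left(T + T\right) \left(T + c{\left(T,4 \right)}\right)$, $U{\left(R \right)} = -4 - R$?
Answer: $\frac{5708}{3} \approx 1902.7$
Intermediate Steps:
$c{\left(J,g \right)} = J g$
$a{\left(T \right)} = - \frac{2}{3} + \frac{10 T^{2}}{3}$ ($a{\left(T \right)} = - \frac{2}{3} + \frac{\left(T + T\right) \left(T + T 4\right)}{3} = - \frac{2}{3} + \frac{2 T \left(T + 4 T\right)}{3} = - \frac{2}{3} + \frac{2 T 5 T}{3} = - \frac{2}{3} + \frac{10 T^{2}}{3}$)
$a{\left(U{\left(4 \right)} \right)} - -1690 = \left(- \frac{2}{3} + \frac{10 \left(-4 - 4\right)^{2}}{3}\right) - -1690 = \left(- \frac{2}{3} + \frac{10 \left(-4 - 4\right)^{2}}{3}\right) + 1690 = \left(- \frac{2}{3} + \frac{10 \left(-8\right)^{2}}{3}\right) + 1690 = \left(- \frac{2}{3} + \frac{10}{3} \cdot 64\right) + 1690 = \left(- \frac{2}{3} + \frac{640}{3}\right) + 1690 = \frac{638}{3} + 1690 = \frac{5708}{3}$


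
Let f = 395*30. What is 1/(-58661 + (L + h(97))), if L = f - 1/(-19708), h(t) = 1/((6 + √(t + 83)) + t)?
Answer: -21068474552287188/986236153119372044821 + 776810528*√5/2958708459358116134463 ≈ -2.1363e-5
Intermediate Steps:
h(t) = 1/(6 + t + √(83 + t)) (h(t) = 1/((6 + √(83 + t)) + t) = 1/(6 + t + √(83 + t)))
f = 11850
L = 233539801/19708 (L = 11850 - 1/(-19708) = 11850 - 1*(-1/19708) = 11850 + 1/19708 = 233539801/19708 ≈ 11850.)
1/(-58661 + (L + h(97))) = 1/(-58661 + (233539801/19708 + 1/(6 + 97 + √(83 + 97)))) = 1/(-58661 + (233539801/19708 + 1/(6 + 97 + √180))) = 1/(-58661 + (233539801/19708 + 1/(6 + 97 + 6*√5))) = 1/(-58661 + (233539801/19708 + 1/(103 + 6*√5))) = 1/(-922551187/19708 + 1/(103 + 6*√5))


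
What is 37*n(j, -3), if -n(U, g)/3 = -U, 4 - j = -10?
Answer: 1554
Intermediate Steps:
j = 14 (j = 4 - 1*(-10) = 4 + 10 = 14)
n(U, g) = 3*U (n(U, g) = -(-3)*U = 3*U)
37*n(j, -3) = 37*(3*14) = 37*42 = 1554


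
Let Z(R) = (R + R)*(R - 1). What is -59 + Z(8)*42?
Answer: 4645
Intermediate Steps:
Z(R) = 2*R*(-1 + R) (Z(R) = (2*R)*(-1 + R) = 2*R*(-1 + R))
-59 + Z(8)*42 = -59 + (2*8*(-1 + 8))*42 = -59 + (2*8*7)*42 = -59 + 112*42 = -59 + 4704 = 4645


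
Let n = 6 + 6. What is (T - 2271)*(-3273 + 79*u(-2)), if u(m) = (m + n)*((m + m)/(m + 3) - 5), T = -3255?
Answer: 57376458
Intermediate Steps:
n = 12
u(m) = (-5 + 2*m/(3 + m))*(12 + m) (u(m) = (m + 12)*((m + m)/(m + 3) - 5) = (12 + m)*((2*m)/(3 + m) - 5) = (12 + m)*(2*m/(3 + m) - 5) = (12 + m)*(-5 + 2*m/(3 + m)) = (-5 + 2*m/(3 + m))*(12 + m))
(T - 2271)*(-3273 + 79*u(-2)) = (-3255 - 2271)*(-3273 + 79*(3*(-60 - 1*(-2)² - 17*(-2))/(3 - 2))) = -5526*(-3273 + 79*(3*(-60 - 1*4 + 34)/1)) = -5526*(-3273 + 79*(3*1*(-60 - 4 + 34))) = -5526*(-3273 + 79*(3*1*(-30))) = -5526*(-3273 + 79*(-90)) = -5526*(-3273 - 7110) = -5526*(-10383) = 57376458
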